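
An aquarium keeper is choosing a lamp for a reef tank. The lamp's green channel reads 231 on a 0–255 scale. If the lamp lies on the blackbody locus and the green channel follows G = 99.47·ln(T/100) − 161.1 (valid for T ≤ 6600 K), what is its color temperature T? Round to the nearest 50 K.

5150 K

ln t = (231 + 161.1) / 99.47 = 3.9419.
t = e^3.9419 = 51.516.
T = 100·t = 5152 K → 5150 K to the nearest 50 K.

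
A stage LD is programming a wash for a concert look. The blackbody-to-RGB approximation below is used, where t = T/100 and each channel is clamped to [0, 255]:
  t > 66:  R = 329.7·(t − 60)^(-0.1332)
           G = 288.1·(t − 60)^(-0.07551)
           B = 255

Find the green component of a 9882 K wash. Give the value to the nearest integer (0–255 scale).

219

t = 9882/100 = 98.82; the t > 66 branch applies.
G = 288.1·(98.82 − 60)^(-0.07551) = 288.1·38.82^(-0.07551) = 288.1·0.75860 = 218.551.
Rounded: 219.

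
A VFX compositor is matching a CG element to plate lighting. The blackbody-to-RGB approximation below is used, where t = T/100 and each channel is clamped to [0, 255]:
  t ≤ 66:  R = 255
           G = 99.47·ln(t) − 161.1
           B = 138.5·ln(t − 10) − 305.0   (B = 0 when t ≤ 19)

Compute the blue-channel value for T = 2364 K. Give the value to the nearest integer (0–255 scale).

57

t = 2364/100 = 23.64; the t ≤ 66 branch applies.
B = 138.5·ln(23.64 − 10) − 305.0 = 138.5·ln 13.64 − 305.0 = 138.5·2.6130 − 305.0 = 56.901.
Rounded: 57.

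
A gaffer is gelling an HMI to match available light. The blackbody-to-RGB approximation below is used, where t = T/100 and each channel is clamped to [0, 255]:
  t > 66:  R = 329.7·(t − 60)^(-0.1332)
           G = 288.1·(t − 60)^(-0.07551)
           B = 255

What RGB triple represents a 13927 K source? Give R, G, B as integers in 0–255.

R=184, G=207, B=255

t = 13927/100 = 139.27; the t > 66 branch applies.
R = 329.7·(139.27 − 60)^(-0.1332) = 329.7·79.27^(-0.1332) = 329.7·0.55852 = 184.144.
G = 288.1·(139.27 − 60)^(-0.07551) = 288.1·79.27^(-0.07551) = 288.1·0.71878 = 207.082.
B = 255 by definition for t > 66.
Rounded: (184, 207, 255).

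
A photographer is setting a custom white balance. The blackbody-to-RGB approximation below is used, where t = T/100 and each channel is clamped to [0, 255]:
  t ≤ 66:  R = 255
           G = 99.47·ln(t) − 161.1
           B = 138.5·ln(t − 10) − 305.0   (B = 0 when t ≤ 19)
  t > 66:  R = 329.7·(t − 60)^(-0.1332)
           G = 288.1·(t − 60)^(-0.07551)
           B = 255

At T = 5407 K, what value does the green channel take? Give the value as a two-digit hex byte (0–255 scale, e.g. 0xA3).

0xEC

t = 5407/100 = 54.07; the t ≤ 66 branch applies.
G = 99.47·ln 54.07 − 161.1 = 99.47·3.9903 − 161.1 = 235.813.
Rounded: 236; in hex, 0xEC.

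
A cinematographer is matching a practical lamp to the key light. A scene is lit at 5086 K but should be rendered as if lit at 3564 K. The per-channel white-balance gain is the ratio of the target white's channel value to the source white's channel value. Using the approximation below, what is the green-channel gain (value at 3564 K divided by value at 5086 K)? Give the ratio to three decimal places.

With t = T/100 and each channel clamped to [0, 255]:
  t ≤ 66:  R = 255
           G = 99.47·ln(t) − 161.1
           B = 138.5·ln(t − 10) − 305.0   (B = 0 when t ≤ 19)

0.846

At 5086 K (t = 50.86):
  G = 99.47·ln 50.86 − 161.1 = 99.47·3.9291 − 161.1 = 229.725.
At 3564 K (t = 35.64):
  G = 99.47·ln 35.64 − 161.1 = 99.47·3.5735 − 161.1 = 194.353.
Gain = 194.353 / 229.725 = 0.8460 → 0.846.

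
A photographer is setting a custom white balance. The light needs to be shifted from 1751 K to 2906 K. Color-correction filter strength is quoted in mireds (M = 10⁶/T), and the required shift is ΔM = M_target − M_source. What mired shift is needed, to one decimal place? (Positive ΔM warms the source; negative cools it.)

M_source = 10⁶/1751 = 571.102; M_target = 10⁶/2906 = 344.116.
ΔM = 344.116 − 571.102 = -226.987 → -227.0 mireds, a cooling shift.

-227.0 mireds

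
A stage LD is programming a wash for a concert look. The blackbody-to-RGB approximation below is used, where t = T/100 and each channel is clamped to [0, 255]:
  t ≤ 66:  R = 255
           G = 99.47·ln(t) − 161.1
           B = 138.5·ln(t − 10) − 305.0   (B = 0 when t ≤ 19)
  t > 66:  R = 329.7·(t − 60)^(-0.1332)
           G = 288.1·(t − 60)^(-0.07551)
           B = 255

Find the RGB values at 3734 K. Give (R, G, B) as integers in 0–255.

t = 3734/100 = 37.34; the t ≤ 66 branch applies.
R = 255 by definition for t ≤ 66.
G = 99.47·ln 37.34 − 161.1 = 99.47·3.6201 − 161.1 = 198.988.
B = 138.5·ln(37.34 − 10) − 305.0 = 138.5·ln 27.34 − 305.0 = 138.5·3.3084 − 305.0 = 153.207.
Rounded: (255, 199, 153).

(255, 199, 153)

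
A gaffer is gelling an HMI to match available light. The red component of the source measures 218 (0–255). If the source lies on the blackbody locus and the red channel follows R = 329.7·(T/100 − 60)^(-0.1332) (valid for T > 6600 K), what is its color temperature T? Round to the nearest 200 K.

(t − 60)^(-0.1332) = 218/329.7 = 0.66121.
t − 60 = 0.66121^(1/-0.1332) = 0.66121^(-7.508) = 22.326, so t = 82.326.
T = 100·t = 8233 K → 8200 K to the nearest 200 K.

8200 K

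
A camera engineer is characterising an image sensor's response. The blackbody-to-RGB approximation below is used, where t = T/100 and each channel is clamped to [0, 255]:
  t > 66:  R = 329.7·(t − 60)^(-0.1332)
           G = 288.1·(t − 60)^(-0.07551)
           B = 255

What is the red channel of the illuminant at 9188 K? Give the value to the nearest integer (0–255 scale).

208

t = 9188/100 = 91.88; the t > 66 branch applies.
R = 329.7·(91.88 − 60)^(-0.1332) = 329.7·31.88^(-0.1332) = 329.7·0.63057 = 207.898.
Rounded: 208.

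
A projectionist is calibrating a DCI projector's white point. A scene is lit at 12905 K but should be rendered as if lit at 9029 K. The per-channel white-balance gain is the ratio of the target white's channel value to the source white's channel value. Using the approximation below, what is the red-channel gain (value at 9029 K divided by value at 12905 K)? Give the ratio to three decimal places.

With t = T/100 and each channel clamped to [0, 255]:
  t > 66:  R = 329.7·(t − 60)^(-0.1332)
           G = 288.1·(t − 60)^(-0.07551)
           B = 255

At 12905 K (t = 129.05):
  R = 329.7·(129.05 − 60)^(-0.1332) = 329.7·69.05^(-0.1332) = 329.7·0.56888 = 187.561.
At 9029 K (t = 90.29):
  R = 329.7·(90.29 − 60)^(-0.1332) = 329.7·30.29^(-0.1332) = 329.7·0.63488 = 209.320.
Gain = 209.320 / 187.561 = 1.1160 → 1.116.

1.116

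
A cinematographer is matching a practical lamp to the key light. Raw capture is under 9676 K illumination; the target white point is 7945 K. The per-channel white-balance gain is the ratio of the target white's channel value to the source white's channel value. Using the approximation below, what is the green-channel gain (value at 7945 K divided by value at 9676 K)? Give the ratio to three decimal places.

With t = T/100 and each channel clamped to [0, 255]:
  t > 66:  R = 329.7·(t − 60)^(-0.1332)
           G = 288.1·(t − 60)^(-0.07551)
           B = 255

At 9676 K (t = 96.76):
  G = 288.1·(96.76 − 60)^(-0.07551) = 288.1·36.76^(-0.07551) = 288.1·0.76173 = 219.453.
At 7945 K (t = 79.45):
  G = 288.1·(79.45 − 60)^(-0.07551) = 288.1·19.45^(-0.07551) = 288.1·0.79923 = 230.259.
Gain = 230.259 / 219.453 = 1.0492 → 1.049.

1.049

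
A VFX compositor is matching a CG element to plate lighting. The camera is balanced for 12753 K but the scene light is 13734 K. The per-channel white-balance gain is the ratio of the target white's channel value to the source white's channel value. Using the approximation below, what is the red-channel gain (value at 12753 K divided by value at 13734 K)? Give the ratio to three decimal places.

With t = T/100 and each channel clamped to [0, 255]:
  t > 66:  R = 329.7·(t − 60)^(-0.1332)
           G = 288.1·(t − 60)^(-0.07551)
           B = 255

At 13734 K (t = 137.34):
  R = 329.7·(137.34 − 60)^(-0.1332) = 329.7·77.34^(-0.1332) = 329.7·0.56036 = 184.750.
At 12753 K (t = 127.53):
  R = 329.7·(127.53 − 60)^(-0.1332) = 329.7·67.53^(-0.1332) = 329.7·0.57057 = 188.118.
Gain = 188.118 / 184.750 = 1.0182 → 1.018.

1.018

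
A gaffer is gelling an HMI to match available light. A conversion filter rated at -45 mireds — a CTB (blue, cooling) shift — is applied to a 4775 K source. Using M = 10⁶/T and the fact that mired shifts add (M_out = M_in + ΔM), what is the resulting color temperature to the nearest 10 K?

M_in = 10⁶/4775 = 209.42 mireds.
M_out = 209.42 + (-45) = 164.42 mireds.
T_out = 10⁶/164.42 = 6081.8 K → 6080 K.

6080 K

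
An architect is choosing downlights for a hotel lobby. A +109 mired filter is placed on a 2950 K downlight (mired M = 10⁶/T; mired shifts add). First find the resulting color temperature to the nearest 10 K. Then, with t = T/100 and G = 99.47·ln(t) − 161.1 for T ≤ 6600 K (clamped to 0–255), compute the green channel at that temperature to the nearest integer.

148

M_in = 10⁶/2950 = 338.98; M_out = 338.98 + (+109) = 447.98.
T_out = 10⁶/447.98 = 2232.2 K → 2230 K; t = 22.3.
G = 99.47·ln 22.3 − 161.1 = 99.47·3.1046 − 161.1 = 147.713.
Rounded: 148.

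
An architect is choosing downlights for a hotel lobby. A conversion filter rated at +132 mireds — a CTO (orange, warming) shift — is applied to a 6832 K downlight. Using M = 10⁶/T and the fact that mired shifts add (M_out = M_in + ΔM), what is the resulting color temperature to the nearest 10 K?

M_in = 10⁶/6832 = 146.37 mireds.
M_out = 146.37 + (+132) = 278.37 mireds.
T_out = 10⁶/278.37 = 3592.3 K → 3590 K.

3590 K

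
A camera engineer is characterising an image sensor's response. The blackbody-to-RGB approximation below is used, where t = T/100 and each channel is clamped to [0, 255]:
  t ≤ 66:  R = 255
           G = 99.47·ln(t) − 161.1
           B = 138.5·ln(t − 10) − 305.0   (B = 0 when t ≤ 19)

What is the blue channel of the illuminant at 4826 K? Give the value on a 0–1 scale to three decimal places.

t = 4826/100 = 48.26; the t ≤ 66 branch applies.
B = 138.5·ln(48.26 − 10) − 305.0 = 138.5·ln 38.26 − 305.0 = 138.5·3.6444 − 305.0 = 199.750.
On a 0–1 scale: 199.750/255 = 0.7833 → 0.783.

0.783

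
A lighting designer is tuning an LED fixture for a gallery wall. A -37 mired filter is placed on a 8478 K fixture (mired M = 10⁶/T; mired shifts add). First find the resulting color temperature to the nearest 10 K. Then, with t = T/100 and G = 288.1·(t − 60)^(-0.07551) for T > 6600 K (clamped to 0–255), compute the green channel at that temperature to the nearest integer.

211

M_in = 10⁶/8478 = 117.95; M_out = 117.95 + (-37) = 80.95.
T_out = 10⁶/80.95 = 12352.9 K → 12350 K; t = 123.5.
G = 288.1·(123.5 − 60)^(-0.07551) = 288.1·63.5^(-0.07551) = 288.1·0.73092 = 210.579.
Rounded: 211.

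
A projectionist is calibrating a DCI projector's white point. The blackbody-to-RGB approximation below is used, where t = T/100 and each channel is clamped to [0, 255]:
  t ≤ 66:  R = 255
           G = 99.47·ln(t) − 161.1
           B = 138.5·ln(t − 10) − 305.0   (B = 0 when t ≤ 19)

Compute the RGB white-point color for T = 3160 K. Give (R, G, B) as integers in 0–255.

(255, 182, 121)

t = 3160/100 = 31.6; the t ≤ 66 branch applies.
R = 255 by definition for t ≤ 66.
G = 99.47·ln 31.6 − 161.1 = 99.47·3.4532 − 161.1 = 182.386.
B = 138.5·ln(31.6 − 10) − 305.0 = 138.5·ln 21.6 − 305.0 = 138.5·3.0727 − 305.0 = 120.568.
Rounded: (255, 182, 121).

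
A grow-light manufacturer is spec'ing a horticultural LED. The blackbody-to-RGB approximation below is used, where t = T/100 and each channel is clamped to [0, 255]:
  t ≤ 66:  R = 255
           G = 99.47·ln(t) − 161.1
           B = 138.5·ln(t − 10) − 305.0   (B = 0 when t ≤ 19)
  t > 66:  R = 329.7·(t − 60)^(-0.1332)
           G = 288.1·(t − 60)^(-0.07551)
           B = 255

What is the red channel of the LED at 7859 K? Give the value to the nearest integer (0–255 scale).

t = 7859/100 = 78.59; the t > 66 branch applies.
R = 329.7·(78.59 − 60)^(-0.1332) = 329.7·18.59^(-0.1332) = 329.7·0.67754 = 223.383.
Rounded: 223.

223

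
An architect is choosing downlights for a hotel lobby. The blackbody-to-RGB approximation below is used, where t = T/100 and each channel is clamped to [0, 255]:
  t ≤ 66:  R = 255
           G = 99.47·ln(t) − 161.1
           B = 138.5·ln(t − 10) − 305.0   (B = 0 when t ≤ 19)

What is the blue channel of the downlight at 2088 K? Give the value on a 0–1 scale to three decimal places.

t = 2088/100 = 20.88; the t ≤ 66 branch applies.
B = 138.5·ln(20.88 − 10) − 305.0 = 138.5·ln 10.88 − 305.0 = 138.5·2.3869 − 305.0 = 25.589.
On a 0–1 scale: 25.589/255 = 0.1004 → 0.100.

0.100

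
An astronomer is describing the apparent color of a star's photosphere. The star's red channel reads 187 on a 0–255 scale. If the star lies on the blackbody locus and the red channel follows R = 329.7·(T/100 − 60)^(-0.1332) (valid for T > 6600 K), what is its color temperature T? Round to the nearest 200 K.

(t − 60)^(-0.1332) = 187/329.7 = 0.56718.
t − 60 = 0.56718^(1/-0.1332) = 0.56718^(-7.508) = 70.620, so t = 130.620.
T = 100·t = 13062 K → 13000 K to the nearest 200 K.

13000 K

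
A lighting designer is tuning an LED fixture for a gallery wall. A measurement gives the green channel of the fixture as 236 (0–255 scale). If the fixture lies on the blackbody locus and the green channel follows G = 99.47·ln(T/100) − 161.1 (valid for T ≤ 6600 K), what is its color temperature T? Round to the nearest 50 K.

ln t = (236 + 161.1) / 99.47 = 3.9922.
t = e^3.9922 = 54.172.
T = 100·t = 5417 K → 5400 K to the nearest 50 K.

5400 K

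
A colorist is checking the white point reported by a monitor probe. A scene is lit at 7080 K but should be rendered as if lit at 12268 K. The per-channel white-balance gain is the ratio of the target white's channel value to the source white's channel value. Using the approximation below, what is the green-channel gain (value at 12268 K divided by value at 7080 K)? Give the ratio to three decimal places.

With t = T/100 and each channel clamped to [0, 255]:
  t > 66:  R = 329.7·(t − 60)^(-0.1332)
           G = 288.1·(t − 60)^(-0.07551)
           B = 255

At 7080 K (t = 70.8):
  G = 288.1·(70.8 − 60)^(-0.07551) = 288.1·10.8^(-0.07551) = 288.1·0.83554 = 240.718.
At 12268 K (t = 122.68):
  G = 288.1·(122.68 − 60)^(-0.07551) = 288.1·62.68^(-0.07551) = 288.1·0.73164 = 210.786.
Gain = 210.786 / 240.718 = 0.8757 → 0.876.

0.876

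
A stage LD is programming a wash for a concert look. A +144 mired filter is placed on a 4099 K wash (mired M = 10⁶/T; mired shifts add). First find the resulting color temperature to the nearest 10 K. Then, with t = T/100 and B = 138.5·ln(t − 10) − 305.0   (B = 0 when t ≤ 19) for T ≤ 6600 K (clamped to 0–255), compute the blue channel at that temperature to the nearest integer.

77

M_in = 10⁶/4099 = 243.96; M_out = 243.96 + (+144) = 387.96.
T_out = 10⁶/387.96 = 2577.6 K → 2580 K; t = 25.8.
B = 138.5·ln(25.8 − 10) − 305.0 = 138.5·ln 15.8 − 305.0 = 138.5·2.7600 − 305.0 = 77.261.
Rounded: 77.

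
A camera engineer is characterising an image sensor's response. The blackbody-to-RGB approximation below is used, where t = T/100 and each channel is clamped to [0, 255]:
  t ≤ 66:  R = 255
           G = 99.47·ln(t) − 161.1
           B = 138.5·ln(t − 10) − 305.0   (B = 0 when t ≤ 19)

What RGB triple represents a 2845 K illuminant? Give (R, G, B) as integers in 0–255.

(255, 172, 99)

t = 2845/100 = 28.45; the t ≤ 66 branch applies.
R = 255 by definition for t ≤ 66.
G = 99.47·ln 28.45 − 161.1 = 99.47·3.3481 − 161.1 = 171.940.
B = 138.5·ln(28.45 − 10) − 305.0 = 138.5·ln 18.45 − 305.0 = 138.5·2.9151 − 305.0 = 98.736.
Rounded: (255, 172, 99).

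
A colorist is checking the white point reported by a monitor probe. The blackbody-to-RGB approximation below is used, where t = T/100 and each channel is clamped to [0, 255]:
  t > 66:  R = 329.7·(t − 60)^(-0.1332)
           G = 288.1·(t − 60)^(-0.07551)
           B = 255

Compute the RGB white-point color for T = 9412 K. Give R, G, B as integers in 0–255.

t = 9412/100 = 94.12; the t > 66 branch applies.
R = 329.7·(94.12 − 60)^(-0.1332) = 329.7·34.12^(-0.1332) = 329.7·0.62489 = 206.026.
G = 288.1·(94.12 − 60)^(-0.07551) = 288.1·34.12^(-0.07551) = 288.1·0.76602 = 220.692.
B = 255 by definition for t > 66.
Rounded: (206, 221, 255).

R=206, G=221, B=255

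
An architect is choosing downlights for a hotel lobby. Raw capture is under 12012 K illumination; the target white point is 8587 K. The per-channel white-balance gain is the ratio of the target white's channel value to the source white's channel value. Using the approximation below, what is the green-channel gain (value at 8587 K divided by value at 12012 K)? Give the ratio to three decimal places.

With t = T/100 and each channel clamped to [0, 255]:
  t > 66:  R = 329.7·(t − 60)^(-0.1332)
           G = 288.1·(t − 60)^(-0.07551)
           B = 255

1.066

At 12012 K (t = 120.12):
  G = 288.1·(120.12 − 60)^(-0.07551) = 288.1·60.12^(-0.07551) = 288.1·0.73395 = 211.451.
At 8587 K (t = 85.87):
  G = 288.1·(85.87 − 60)^(-0.07551) = 288.1·25.87^(-0.07551) = 288.1·0.78220 = 225.353.
Gain = 225.353 / 211.451 = 1.0657 → 1.066.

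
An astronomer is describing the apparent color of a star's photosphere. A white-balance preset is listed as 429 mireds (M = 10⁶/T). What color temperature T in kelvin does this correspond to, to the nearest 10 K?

T = 10⁶ / 429 = 2331.00 K → 2330 K.

2330 K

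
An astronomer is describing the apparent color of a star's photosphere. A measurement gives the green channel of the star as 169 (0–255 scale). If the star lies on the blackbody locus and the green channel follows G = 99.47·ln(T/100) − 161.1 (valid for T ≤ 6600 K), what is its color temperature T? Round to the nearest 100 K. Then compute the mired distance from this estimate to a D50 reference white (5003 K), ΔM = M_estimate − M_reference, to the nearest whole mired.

ln t = (169 + 161.1) / 99.47 = 3.3186.
t = e^3.3186 = 27.621.
T = 100·t = 2762 K → 2800 K to the nearest 100 K.
M_estimate = 10⁶/2800 = 357.14; M_reference = 10⁶/5003 = 199.88.
ΔM = 357.14 − 199.88 = 157.26 → +157 mireds.

+157 mireds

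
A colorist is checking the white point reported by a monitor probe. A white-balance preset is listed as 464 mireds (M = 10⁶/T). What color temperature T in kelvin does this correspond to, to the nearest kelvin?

T = 10⁶ / 464 = 2155.17 K → 2155 K.

2155 K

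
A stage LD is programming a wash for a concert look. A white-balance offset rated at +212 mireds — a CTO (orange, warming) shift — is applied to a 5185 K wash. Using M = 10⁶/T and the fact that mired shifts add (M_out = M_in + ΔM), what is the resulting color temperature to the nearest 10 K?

M_in = 10⁶/5185 = 192.86 mireds.
M_out = 192.86 + (+212) = 404.86 mireds.
T_out = 10⁶/404.86 = 2470.0 K → 2470 K.

2470 K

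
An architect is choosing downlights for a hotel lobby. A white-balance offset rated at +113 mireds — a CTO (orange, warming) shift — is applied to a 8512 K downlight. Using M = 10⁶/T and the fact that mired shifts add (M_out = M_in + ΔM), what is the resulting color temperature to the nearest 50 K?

4350 K

M_in = 10⁶/8512 = 117.48 mireds.
M_out = 117.48 + (+113) = 230.48 mireds.
T_out = 10⁶/230.48 = 4338.7 K → 4350 K.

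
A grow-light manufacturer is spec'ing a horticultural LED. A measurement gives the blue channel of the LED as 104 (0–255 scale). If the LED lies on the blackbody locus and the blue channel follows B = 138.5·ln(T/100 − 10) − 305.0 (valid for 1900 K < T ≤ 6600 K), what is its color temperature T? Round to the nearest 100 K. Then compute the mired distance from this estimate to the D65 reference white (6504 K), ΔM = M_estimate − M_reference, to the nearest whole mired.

+191 mireds

ln(t − 10) = (104 + 305.0) / 138.5 = 2.9531.
t − 10 = e^2.9531 = 19.165, so t = 29.165.
T = 100·t = 2916 K → 2900 K to the nearest 100 K.
M_estimate = 10⁶/2900 = 344.83; M_reference = 10⁶/6504 = 153.75.
ΔM = 344.83 − 153.75 = 191.08 → +191 mireds.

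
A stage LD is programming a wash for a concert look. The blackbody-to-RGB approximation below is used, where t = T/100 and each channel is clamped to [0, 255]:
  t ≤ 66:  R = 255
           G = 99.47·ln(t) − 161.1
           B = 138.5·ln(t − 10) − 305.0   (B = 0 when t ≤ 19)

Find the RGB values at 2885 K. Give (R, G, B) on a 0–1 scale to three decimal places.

(1.000, 0.680, 0.399)

t = 2885/100 = 28.85; the t ≤ 66 branch applies.
R = 255 by definition for t ≤ 66.
G = 99.47·ln 28.85 − 161.1 = 99.47·3.3621 − 161.1 = 173.329.
B = 138.5·ln(28.85 − 10) − 305.0 = 138.5·ln 18.85 − 305.0 = 138.5·2.9365 − 305.0 = 101.707.
Dividing each by 255: (1.0000, 0.6797, 0.3989) → (1.000, 0.680, 0.399).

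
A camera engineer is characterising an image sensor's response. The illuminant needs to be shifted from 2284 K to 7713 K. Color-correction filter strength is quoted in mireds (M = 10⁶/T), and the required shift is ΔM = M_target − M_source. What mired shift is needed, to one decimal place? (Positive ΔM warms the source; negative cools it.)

-308.2 mireds

M_source = 10⁶/2284 = 437.828; M_target = 10⁶/7713 = 129.651.
ΔM = 129.651 − 437.828 = -308.177 → -308.2 mireds, a cooling shift.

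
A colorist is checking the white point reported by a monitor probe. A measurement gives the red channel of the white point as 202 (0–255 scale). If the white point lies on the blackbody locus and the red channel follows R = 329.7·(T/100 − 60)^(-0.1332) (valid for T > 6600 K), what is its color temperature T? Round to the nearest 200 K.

(t − 60)^(-0.1332) = 202/329.7 = 0.61268.
t − 60 = 0.61268^(1/-0.1332) = 0.61268^(-7.508) = 39.569, so t = 99.569.
T = 100·t = 9957 K → 10000 K to the nearest 200 K.

10000 K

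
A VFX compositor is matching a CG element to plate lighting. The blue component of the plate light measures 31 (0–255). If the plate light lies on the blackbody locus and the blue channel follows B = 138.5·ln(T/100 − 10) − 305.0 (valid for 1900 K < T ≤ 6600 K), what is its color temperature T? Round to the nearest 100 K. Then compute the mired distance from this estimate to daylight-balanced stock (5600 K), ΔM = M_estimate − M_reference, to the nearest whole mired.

+298 mireds

ln(t − 10) = (31 + 305.0) / 138.5 = 2.4260.
t − 10 = e^2.4260 = 11.313, so t = 21.313.
T = 100·t = 2131 K → 2100 K to the nearest 100 K.
M_estimate = 10⁶/2100 = 476.19; M_reference = 10⁶/5600 = 178.57.
ΔM = 476.19 − 178.57 = 297.62 → +298 mireds.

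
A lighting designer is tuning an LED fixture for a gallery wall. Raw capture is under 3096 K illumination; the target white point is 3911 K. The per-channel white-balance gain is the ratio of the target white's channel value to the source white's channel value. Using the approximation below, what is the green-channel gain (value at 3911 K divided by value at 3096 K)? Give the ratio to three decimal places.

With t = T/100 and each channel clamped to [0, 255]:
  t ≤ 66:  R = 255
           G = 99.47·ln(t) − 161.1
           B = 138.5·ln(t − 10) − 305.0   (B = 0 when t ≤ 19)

At 3096 K (t = 30.96):
  G = 99.47·ln 30.96 − 161.1 = 99.47·3.4327 − 161.1 = 180.350.
At 3911 K (t = 39.11):
  G = 99.47·ln 39.11 − 161.1 = 99.47·3.6664 − 161.1 = 203.595.
Gain = 203.595 / 180.350 = 1.1289 → 1.129.

1.129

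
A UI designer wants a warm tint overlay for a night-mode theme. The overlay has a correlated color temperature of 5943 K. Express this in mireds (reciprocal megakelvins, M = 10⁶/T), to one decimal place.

M = 10⁶ / 5943 = 168.265 → 168.3 mireds.

168.3 mireds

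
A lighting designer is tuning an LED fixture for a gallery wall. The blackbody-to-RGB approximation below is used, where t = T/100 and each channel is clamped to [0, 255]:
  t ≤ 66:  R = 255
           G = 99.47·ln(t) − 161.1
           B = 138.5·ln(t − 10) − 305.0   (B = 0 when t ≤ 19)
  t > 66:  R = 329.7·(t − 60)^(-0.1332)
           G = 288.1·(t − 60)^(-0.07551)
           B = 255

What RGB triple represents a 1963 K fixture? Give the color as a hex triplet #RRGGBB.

#FF8709

t = 1963/100 = 19.63; the t ≤ 66 branch applies.
R = 255 by definition for t ≤ 66.
G = 99.47·ln 19.63 − 161.1 = 99.47·2.9771 − 161.1 = 135.028.
B = 138.5·ln(19.63 − 10) − 305.0 = 138.5·ln 9.63 − 305.0 = 138.5·2.2649 − 305.0 = 8.686.
Rounded: (255, 135, 9).
In hex: #FF8709.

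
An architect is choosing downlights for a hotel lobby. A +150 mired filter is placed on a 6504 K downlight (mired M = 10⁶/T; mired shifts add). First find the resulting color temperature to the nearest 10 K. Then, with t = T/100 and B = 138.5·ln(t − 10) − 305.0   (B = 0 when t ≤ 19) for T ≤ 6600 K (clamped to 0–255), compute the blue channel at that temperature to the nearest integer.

129

M_in = 10⁶/6504 = 153.75; M_out = 153.75 + (+150) = 303.75.
T_out = 10⁶/303.75 = 3292.2 K → 3290 K; t = 32.9.
B = 138.5·ln(32.9 − 10) − 305.0 = 138.5·ln 22.9 − 305.0 = 138.5·3.1311 − 305.0 = 128.662.
Rounded: 129.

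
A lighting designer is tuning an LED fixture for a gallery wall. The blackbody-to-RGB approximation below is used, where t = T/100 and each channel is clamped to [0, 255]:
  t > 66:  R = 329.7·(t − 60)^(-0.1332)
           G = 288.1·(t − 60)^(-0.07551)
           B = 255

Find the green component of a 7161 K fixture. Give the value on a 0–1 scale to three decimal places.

0.939

t = 7161/100 = 71.61; the t > 66 branch applies.
G = 288.1·(71.61 − 60)^(-0.07551) = 288.1·11.61^(-0.07551) = 288.1·0.83099 = 239.408.
On a 0–1 scale: 239.408/255 = 0.9389 → 0.939.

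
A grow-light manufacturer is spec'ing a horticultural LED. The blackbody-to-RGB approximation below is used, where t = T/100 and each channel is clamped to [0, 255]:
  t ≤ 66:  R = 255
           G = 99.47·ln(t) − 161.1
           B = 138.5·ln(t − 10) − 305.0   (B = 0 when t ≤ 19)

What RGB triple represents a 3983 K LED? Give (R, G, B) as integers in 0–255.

t = 3983/100 = 39.83; the t ≤ 66 branch applies.
R = 255 by definition for t ≤ 66.
G = 99.47·ln 39.83 − 161.1 = 99.47·3.6846 − 161.1 = 205.409.
B = 138.5·ln(39.83 − 10) − 305.0 = 138.5·ln 29.83 − 305.0 = 138.5·3.3955 − 305.0 = 165.279.
Rounded: (255, 205, 165).

(255, 205, 165)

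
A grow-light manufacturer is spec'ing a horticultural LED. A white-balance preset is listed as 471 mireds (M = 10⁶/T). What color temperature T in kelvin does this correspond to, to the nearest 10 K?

2120 K

T = 10⁶ / 471 = 2123.14 K → 2120 K.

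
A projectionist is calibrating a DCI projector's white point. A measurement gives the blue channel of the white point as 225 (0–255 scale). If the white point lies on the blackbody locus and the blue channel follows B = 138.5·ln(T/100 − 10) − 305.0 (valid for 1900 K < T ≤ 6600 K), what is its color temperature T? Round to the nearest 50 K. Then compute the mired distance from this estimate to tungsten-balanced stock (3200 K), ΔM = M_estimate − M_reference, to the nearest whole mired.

ln(t − 10) = (225 + 305.0) / 138.5 = 3.8267.
t − 10 = e^3.8267 = 45.911, so t = 55.911.
T = 100·t = 5591 K → 5600 K to the nearest 50 K.
M_estimate = 10⁶/5600 = 178.57; M_reference = 10⁶/3200 = 312.50.
ΔM = 178.57 − 312.50 = -133.93 → -134 mireds.

-134 mireds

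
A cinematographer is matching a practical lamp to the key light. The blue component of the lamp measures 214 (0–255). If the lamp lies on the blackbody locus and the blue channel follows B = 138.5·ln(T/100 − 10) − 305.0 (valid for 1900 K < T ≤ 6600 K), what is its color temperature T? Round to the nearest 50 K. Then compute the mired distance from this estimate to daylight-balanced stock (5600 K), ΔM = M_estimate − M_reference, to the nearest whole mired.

+12 mireds

ln(t − 10) = (214 + 305.0) / 138.5 = 3.7473.
t − 10 = e^3.7473 = 42.406, so t = 52.406.
T = 100·t = 5241 K → 5250 K to the nearest 50 K.
M_estimate = 10⁶/5250 = 190.48; M_reference = 10⁶/5600 = 178.57.
ΔM = 190.48 − 178.57 = 11.90 → +12 mireds.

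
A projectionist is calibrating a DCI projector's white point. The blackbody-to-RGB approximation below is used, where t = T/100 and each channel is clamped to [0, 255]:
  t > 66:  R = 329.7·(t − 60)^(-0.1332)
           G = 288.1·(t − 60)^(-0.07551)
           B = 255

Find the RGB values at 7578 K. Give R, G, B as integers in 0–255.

R=228, G=234, B=255

t = 7578/100 = 75.78; the t > 66 branch applies.
R = 329.7·(75.78 − 60)^(-0.1332) = 329.7·15.78^(-0.1332) = 329.7·0.69249 = 228.313.
G = 288.1·(75.78 − 60)^(-0.07551) = 288.1·15.78^(-0.07551) = 288.1·0.81195 = 233.924.
B = 255 by definition for t > 66.
Rounded: (228, 234, 255).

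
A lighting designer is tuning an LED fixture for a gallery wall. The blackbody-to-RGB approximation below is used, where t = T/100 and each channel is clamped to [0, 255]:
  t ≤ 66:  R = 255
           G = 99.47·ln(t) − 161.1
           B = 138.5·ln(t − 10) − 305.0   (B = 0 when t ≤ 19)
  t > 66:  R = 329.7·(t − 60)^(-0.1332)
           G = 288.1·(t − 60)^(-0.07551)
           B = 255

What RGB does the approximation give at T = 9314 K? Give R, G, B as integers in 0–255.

R=207, G=221, B=255

t = 9314/100 = 93.14; the t > 66 branch applies.
R = 329.7·(93.14 − 60)^(-0.1332) = 329.7·33.14^(-0.1332) = 329.7·0.62732 = 206.827.
G = 288.1·(93.14 − 60)^(-0.07551) = 288.1·33.14^(-0.07551) = 288.1·0.76771 = 221.178.
B = 255 by definition for t > 66.
Rounded: (207, 221, 255).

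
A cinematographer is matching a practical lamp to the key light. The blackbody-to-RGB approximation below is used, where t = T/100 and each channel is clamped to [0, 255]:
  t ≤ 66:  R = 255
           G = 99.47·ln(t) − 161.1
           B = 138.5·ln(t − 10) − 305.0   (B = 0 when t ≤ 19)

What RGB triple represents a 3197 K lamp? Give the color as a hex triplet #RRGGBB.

#FFB87B

t = 3197/100 = 31.97; the t ≤ 66 branch applies.
R = 255 by definition for t ≤ 66.
G = 99.47·ln 31.97 − 161.1 = 99.47·3.4648 − 161.1 = 183.543.
B = 138.5·ln(31.97 − 10) − 305.0 = 138.5·ln 21.97 − 305.0 = 138.5·3.0897 − 305.0 = 122.920.
Rounded: (255, 184, 123).
In hex: #FFB87B.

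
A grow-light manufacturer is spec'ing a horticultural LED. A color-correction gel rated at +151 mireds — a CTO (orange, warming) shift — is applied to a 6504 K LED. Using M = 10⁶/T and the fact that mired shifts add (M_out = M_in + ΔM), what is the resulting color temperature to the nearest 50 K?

3300 K

M_in = 10⁶/6504 = 153.75 mireds.
M_out = 153.75 + (+151) = 304.75 mireds.
T_out = 10⁶/304.75 = 3281.4 K → 3300 K.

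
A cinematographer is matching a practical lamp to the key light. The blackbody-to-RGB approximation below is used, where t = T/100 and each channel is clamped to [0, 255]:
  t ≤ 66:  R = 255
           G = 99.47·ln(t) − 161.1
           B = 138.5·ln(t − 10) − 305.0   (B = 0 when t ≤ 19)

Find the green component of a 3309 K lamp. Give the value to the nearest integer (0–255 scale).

t = 3309/100 = 33.09; the t ≤ 66 branch applies.
G = 99.47·ln 33.09 − 161.1 = 99.47·3.4992 − 161.1 = 186.969.
Rounded: 187.

187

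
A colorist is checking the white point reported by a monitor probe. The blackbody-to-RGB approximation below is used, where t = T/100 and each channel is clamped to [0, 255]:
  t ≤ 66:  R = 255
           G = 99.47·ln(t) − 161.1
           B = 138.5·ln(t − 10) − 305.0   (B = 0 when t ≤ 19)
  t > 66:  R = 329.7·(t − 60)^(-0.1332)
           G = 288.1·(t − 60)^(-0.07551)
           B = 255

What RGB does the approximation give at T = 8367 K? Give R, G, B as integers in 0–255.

t = 8367/100 = 83.67; the t > 66 branch applies.
R = 329.7·(83.67 − 60)^(-0.1332) = 329.7·23.67^(-0.1332) = 329.7·0.65608 = 216.310.
G = 288.1·(83.67 − 60)^(-0.07551) = 288.1·23.67^(-0.07551) = 288.1·0.78747 = 226.870.
B = 255 by definition for t > 66.
Rounded: (216, 227, 255).

R=216, G=227, B=255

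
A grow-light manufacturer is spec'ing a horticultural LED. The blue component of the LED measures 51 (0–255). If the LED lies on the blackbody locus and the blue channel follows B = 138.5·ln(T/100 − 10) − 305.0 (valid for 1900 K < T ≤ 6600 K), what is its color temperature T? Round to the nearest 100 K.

2300 K

ln(t − 10) = (51 + 305.0) / 138.5 = 2.5704.
t − 10 = e^2.5704 = 13.071, so t = 23.071.
T = 100·t = 2307 K → 2300 K to the nearest 100 K.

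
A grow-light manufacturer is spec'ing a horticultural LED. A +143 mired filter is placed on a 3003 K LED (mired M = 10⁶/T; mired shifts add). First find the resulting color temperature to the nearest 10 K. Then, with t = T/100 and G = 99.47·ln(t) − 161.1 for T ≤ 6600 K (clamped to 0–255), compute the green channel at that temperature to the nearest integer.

M_in = 10⁶/3003 = 333.00; M_out = 333.00 + (+143) = 476.00.
T_out = 10⁶/476.00 = 2100.8 K → 2100 K; t = 21.
G = 99.47·ln 21 − 161.1 = 99.47·3.0445 − 161.1 = 141.739.
Rounded: 142.

142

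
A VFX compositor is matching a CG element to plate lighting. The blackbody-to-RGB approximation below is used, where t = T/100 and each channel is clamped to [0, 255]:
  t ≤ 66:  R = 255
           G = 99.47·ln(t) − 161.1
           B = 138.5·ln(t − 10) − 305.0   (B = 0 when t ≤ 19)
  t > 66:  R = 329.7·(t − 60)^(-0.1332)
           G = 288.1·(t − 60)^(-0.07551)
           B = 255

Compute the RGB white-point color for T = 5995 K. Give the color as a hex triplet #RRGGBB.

t = 5995/100 = 59.95; the t ≤ 66 branch applies.
R = 255 by definition for t ≤ 66.
G = 99.47·ln 59.95 − 161.1 = 99.47·4.0935 − 161.1 = 246.082.
B = 138.5·ln(59.95 − 10) − 305.0 = 138.5·ln 49.95 − 305.0 = 138.5·3.9110 − 305.0 = 236.677.
Rounded: (255, 246, 237).
In hex: #FFF6ED.

#FFF6ED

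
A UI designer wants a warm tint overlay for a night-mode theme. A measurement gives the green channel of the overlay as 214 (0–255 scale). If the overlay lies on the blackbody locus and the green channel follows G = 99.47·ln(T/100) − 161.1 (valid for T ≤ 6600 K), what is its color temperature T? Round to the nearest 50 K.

ln t = (214 + 161.1) / 99.47 = 3.7710.
t = e^3.7710 = 43.423.
T = 100·t = 4342 K → 4350 K to the nearest 50 K.

4350 K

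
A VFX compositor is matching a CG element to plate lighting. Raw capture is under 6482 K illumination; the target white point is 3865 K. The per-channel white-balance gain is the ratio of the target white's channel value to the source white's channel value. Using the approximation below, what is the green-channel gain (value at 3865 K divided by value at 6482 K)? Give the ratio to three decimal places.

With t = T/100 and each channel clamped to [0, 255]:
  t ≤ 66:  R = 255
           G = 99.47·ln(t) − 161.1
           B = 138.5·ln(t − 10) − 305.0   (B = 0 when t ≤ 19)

At 6482 K (t = 64.82):
  G = 99.47·ln 64.82 − 161.1 = 99.47·4.1716 − 161.1 = 253.850.
At 3865 K (t = 38.65):
  G = 99.47·ln 38.65 − 161.1 = 99.47·3.6545 − 161.1 = 202.418.
Gain = 202.418 / 253.850 = 0.7974 → 0.797.

0.797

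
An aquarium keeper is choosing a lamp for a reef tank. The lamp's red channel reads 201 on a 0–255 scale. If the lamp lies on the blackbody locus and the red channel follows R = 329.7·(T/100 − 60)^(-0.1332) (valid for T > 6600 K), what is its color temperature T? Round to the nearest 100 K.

(t − 60)^(-0.1332) = 201/329.7 = 0.60965.
t − 60 = 0.60965^(1/-0.1332) = 0.60965^(-7.508) = 41.071, so t = 101.071.
T = 100·t = 10107 K → 10100 K to the nearest 100 K.

10100 K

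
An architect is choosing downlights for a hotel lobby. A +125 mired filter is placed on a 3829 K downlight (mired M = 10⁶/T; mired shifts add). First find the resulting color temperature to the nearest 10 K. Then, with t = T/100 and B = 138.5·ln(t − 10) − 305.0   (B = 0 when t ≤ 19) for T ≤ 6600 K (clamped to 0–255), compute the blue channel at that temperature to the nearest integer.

78

M_in = 10⁶/3829 = 261.16; M_out = 261.16 + (+125) = 386.16.
T_out = 10⁶/386.16 = 2589.6 K → 2590 K; t = 25.9.
B = 138.5·ln(25.9 − 10) − 305.0 = 138.5·ln 15.9 − 305.0 = 138.5·2.7663 − 305.0 = 78.135.
Rounded: 78.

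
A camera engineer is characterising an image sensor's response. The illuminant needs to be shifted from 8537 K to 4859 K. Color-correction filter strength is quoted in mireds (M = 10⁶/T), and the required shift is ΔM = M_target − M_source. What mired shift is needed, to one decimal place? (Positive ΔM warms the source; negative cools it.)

M_source = 10⁶/8537 = 117.137; M_target = 10⁶/4859 = 205.804.
ΔM = 205.804 − 117.137 = 88.666 → +88.7 mireds, a warming shift.

+88.7 mireds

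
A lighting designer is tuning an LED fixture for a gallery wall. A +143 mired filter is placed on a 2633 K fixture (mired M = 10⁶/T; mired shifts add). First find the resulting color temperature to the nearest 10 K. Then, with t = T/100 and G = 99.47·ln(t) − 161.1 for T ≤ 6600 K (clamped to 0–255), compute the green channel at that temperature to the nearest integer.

M_in = 10⁶/2633 = 379.79; M_out = 379.79 + (+143) = 522.79.
T_out = 10⁶/522.79 = 1912.8 K → 1910 K; t = 19.1.
G = 99.47·ln 19.1 − 161.1 = 99.47·2.9497 − 161.1 = 132.305.
Rounded: 132.

132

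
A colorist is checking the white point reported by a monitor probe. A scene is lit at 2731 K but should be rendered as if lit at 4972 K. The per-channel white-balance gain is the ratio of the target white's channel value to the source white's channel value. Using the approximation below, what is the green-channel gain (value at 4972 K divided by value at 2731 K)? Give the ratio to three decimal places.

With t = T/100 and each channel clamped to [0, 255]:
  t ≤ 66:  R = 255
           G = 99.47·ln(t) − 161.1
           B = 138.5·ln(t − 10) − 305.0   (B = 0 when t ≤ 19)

1.355

At 2731 K (t = 27.31):
  G = 99.47·ln 27.31 − 161.1 = 99.47·3.3073 − 161.1 = 167.872.
At 4972 K (t = 49.72):
  G = 99.47·ln 49.72 − 161.1 = 99.47·3.9064 − 161.1 = 227.470.
Gain = 227.470 / 167.872 = 1.3550 → 1.355.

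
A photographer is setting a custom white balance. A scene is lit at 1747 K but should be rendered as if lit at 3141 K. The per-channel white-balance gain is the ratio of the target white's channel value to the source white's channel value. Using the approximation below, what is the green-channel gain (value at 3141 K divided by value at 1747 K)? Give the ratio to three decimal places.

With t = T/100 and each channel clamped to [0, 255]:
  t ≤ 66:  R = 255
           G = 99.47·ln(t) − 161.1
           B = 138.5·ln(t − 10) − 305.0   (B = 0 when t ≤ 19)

At 1747 K (t = 17.47):
  G = 99.47·ln 17.47 − 161.1 = 99.47·2.8605 − 161.1 = 123.432.
At 3141 K (t = 31.41):
  G = 99.47·ln 31.41 − 161.1 = 99.47·3.4471 − 161.1 = 181.786.
Gain = 181.786 / 123.432 = 1.4728 → 1.473.

1.473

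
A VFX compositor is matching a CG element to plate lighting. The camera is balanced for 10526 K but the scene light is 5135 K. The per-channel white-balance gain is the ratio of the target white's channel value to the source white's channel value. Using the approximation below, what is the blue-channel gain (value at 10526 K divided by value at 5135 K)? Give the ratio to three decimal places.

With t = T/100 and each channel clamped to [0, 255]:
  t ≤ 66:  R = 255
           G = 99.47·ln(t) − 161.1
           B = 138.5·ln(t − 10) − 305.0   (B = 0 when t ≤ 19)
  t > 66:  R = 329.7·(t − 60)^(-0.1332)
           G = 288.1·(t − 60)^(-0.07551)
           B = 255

1.211

At 5135 K (t = 51.35):
  B = 138.5·ln(51.35 − 10) − 305.0 = 138.5·ln 41.35 − 305.0 = 138.5·3.7221 − 305.0 = 210.507.
At 10526 K (t = 105.26):
  B = 255 by definition for t > 66.
Gain = 255.000 / 210.507 = 1.2114 → 1.211.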